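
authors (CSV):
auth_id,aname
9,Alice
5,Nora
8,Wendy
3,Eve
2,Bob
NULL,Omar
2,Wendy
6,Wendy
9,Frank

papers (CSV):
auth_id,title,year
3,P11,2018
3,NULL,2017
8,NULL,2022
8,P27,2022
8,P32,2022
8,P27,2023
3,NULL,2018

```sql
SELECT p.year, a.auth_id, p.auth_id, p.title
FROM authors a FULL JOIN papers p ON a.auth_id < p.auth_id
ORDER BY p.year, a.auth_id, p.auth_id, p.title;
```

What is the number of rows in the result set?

30

FULL OUTER JOIN keeps every row from both sides; unmatched rows get NULL for the other side's columns.
Matching on a.auth_id < p.auth_id. A NULL in a compared column never satisfies the condition.
- a row (auth_id=9): no match → kept, p columns NULL.
- a row (auth_id=5): matches 4 p row(s) → 4 output row(s).
- a row (auth_id=8): no match → kept, p columns NULL.
- a row (auth_id=3): matches 4 p row(s) → 4 output row(s).
- a row (auth_id=2): matches 7 p row(s) → 7 output row(s).
- a row (auth_id=NULL): no match → kept, p columns NULL.
- a row (auth_id=2): matches 7 p row(s) → 7 output row(s).
- a row (auth_id=6): matches 4 p row(s) → 4 output row(s).
- a row (auth_id=9): no match → kept, p columns NULL.
Total: 26 matched + 4 padded = 30 rows.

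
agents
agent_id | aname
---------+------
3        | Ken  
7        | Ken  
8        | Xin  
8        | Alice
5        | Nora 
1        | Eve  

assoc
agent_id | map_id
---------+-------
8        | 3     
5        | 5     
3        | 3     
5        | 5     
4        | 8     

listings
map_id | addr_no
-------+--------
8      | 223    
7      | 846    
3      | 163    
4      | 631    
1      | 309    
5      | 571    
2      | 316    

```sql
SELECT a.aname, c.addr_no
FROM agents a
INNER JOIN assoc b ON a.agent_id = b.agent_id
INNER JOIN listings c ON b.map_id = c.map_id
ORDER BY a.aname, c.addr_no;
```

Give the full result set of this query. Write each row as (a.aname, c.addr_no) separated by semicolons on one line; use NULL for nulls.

Step 1 — a INNER JOIN b on agent_id → 5 row(s).
Then INNER JOIN `listings c` on map_id: keep only rows whose b.map_id appears in c.

(Alice, 163); (Ken, 163); (Nora, 571); (Nora, 571); (Xin, 163)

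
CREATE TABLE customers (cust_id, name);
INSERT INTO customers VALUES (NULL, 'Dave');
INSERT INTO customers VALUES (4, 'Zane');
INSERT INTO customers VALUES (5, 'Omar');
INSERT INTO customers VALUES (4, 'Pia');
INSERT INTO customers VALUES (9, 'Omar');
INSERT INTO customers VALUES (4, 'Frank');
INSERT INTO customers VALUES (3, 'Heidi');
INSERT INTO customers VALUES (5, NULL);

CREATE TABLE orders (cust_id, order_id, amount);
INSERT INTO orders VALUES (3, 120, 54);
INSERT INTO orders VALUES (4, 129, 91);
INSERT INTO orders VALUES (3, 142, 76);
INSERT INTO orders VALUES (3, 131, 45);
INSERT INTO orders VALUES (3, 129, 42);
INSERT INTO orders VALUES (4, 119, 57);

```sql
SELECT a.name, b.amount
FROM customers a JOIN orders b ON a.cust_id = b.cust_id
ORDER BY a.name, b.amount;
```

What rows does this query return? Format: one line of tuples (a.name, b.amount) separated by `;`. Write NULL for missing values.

INNER JOIN keeps only pairs where the ON condition holds.
Matching on a.cust_id = b.cust_id. A NULL in a compared column never satisfies the condition.
Matched pairs: 10.

(Frank, 57); (Frank, 91); (Heidi, 42); (Heidi, 45); (Heidi, 54); (Heidi, 76); (Pia, 57); (Pia, 91); (Zane, 57); (Zane, 91)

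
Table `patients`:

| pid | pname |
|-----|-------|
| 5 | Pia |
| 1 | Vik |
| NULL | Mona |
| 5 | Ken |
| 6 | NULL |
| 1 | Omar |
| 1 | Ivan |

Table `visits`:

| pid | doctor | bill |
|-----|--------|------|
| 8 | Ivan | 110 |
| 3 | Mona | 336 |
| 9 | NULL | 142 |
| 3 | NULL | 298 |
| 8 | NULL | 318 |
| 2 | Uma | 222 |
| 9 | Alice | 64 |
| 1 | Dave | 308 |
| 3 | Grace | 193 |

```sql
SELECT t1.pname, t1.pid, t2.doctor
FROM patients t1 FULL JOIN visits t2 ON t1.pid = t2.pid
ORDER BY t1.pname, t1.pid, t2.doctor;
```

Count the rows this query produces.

15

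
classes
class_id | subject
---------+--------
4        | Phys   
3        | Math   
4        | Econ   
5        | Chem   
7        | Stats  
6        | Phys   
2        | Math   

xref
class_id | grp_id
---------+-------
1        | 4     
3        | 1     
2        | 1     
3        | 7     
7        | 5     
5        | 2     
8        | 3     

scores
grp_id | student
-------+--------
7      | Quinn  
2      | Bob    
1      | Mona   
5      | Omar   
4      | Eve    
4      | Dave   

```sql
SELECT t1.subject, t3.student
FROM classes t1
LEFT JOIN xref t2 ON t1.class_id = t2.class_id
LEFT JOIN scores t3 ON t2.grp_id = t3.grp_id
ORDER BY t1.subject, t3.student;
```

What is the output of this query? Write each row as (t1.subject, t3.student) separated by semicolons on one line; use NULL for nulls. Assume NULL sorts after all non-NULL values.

Joins associate left-to-right: classes LEFT JOIN xref on class_id gives 8 intermediate row(s).
Then LEFT JOIN `scores t3` on grp_id: each of those 8 rows is kept; rows whose t2.grp_id has no match in t3 get NULL for t3's columns.

(Chem, Bob); (Econ, NULL); (Math, Mona); (Math, Mona); (Math, Quinn); (Phys, NULL); (Phys, NULL); (Stats, Omar)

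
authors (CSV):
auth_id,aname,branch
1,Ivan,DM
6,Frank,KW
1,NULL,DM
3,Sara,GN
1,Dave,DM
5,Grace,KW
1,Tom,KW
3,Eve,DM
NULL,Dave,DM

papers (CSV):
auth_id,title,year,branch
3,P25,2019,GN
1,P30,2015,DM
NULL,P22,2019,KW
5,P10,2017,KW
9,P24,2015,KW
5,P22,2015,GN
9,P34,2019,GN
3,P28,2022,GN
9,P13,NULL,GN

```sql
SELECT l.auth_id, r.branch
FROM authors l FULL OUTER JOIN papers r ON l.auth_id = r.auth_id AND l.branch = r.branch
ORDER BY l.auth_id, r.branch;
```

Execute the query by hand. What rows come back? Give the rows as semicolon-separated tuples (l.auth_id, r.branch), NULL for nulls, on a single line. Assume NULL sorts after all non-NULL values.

(1, DM); (1, DM); (1, DM); (1, NULL); (3, GN); (3, GN); (3, NULL); (5, KW); (6, NULL); (NULL, GN); (NULL, GN); (NULL, GN); (NULL, KW); (NULL, KW); (NULL, NULL)

FULL OUTER JOIN keeps every row from both sides; unmatched rows get NULL for the other side's columns.
Matching on l.auth_id = r.auth_id AND l.branch = r.branch. A NULL in a compared column never satisfies the condition.
- auth_id=1, branch=DM: 1 matching r row(s), so 1 row(s) emitted.
- auth_id=6, branch=KW: no r row matches, row kept with r columns NULL.
- auth_id=1, branch=DM: 1 matching r row(s), so 1 row(s) emitted.
- auth_id=3, branch=GN: 2 matching r row(s), so 2 row(s) emitted.
- auth_id=1, branch=DM: 1 matching r row(s), so 1 row(s) emitted.
- auth_id=5, branch=KW: 1 matching r row(s), so 1 row(s) emitted.
- auth_id=1, branch=KW: no r row matches, row kept with r columns NULL.
- auth_id=3, branch=DM: no r row matches, row kept with r columns NULL.
- auth_id=NULL, branch=DM: no r row matches, row kept with r columns NULL.
- 5 r row(s) had no l match → kept, l columns NULL.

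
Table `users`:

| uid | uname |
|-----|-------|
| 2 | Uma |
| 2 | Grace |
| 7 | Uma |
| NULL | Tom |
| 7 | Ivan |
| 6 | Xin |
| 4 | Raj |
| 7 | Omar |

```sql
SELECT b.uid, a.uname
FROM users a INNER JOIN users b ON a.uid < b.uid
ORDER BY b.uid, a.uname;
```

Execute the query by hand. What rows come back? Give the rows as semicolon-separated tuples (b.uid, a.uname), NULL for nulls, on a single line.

INNER JOIN keeps only pairs where the ON condition holds.
Matching on a.uid < b.uid. A NULL in a compared column never satisfies the condition.
- uid=2: 5 matching b row(s), so 5 row(s) emitted.
- uid=2: 5 matching b row(s), so 5 row(s) emitted.
- uid=7: no matching b row, dropped.
- uid=NULL: no matching b row, dropped.
- uid=7: no matching b row, dropped.
- uid=6: 3 matching b row(s), so 3 row(s) emitted.
- uid=4: 4 matching b row(s), so 4 row(s) emitted.
- uid=7: no matching b row, dropped.

(4, Grace); (4, Uma); (6, Grace); (6, Raj); (6, Uma); (7, Grace); (7, Grace); (7, Grace); (7, Raj); (7, Raj); (7, Raj); (7, Uma); (7, Uma); (7, Uma); (7, Xin); (7, Xin); (7, Xin)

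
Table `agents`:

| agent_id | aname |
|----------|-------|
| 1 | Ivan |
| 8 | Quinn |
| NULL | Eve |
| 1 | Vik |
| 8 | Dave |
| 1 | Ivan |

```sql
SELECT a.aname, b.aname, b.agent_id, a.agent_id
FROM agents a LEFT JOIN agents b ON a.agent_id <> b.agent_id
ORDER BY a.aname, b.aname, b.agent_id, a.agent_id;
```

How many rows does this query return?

13

LEFT JOIN keeps every row from `agents a`; unmatched rows get NULL for `agents b`'s columns.
Matching on a.agent_id <> b.agent_id. A NULL in a compared column never satisfies the condition.
Matched pairs: 12; unmatched a rows kept: 1.
Total: 12 matched + 1 padded = 13 rows.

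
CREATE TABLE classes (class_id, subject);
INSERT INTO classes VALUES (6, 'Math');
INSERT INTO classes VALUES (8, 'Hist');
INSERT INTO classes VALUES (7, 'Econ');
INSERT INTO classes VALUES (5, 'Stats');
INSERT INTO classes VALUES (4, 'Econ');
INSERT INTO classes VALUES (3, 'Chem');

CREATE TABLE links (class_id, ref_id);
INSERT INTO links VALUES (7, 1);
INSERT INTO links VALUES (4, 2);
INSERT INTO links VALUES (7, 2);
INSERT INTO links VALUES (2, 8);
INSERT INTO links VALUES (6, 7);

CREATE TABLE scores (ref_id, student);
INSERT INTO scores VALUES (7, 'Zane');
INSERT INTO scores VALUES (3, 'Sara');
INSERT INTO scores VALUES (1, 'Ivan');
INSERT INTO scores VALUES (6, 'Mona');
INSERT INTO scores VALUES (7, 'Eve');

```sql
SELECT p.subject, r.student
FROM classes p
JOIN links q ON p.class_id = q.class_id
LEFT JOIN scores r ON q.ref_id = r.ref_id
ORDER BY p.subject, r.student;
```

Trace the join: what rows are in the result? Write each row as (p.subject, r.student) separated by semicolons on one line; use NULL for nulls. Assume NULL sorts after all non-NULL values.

(Econ, Ivan); (Econ, NULL); (Econ, NULL); (Math, Eve); (Math, Zane)

Step 1 — p INNER JOIN q on class_id → 4 row(s).
Then LEFT JOIN `scores r` on ref_id: each of those 4 rows is kept; rows whose q.ref_id has no match in r get NULL for r's columns.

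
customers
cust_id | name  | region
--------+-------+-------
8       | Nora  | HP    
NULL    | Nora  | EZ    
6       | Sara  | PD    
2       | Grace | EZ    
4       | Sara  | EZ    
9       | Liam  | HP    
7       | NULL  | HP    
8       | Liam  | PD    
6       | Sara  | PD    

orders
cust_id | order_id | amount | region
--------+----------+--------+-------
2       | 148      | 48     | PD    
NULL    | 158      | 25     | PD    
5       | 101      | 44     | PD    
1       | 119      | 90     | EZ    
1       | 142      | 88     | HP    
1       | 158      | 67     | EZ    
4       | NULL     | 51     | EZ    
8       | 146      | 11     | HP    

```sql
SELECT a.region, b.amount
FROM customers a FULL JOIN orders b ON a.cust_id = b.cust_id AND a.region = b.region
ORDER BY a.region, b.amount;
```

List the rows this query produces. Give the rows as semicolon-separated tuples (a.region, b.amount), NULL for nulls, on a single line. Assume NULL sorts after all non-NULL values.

(EZ, 51); (EZ, NULL); (EZ, NULL); (HP, 11); (HP, NULL); (HP, NULL); (PD, NULL); (PD, NULL); (PD, NULL); (NULL, 25); (NULL, 44); (NULL, 48); (NULL, 67); (NULL, 88); (NULL, 90)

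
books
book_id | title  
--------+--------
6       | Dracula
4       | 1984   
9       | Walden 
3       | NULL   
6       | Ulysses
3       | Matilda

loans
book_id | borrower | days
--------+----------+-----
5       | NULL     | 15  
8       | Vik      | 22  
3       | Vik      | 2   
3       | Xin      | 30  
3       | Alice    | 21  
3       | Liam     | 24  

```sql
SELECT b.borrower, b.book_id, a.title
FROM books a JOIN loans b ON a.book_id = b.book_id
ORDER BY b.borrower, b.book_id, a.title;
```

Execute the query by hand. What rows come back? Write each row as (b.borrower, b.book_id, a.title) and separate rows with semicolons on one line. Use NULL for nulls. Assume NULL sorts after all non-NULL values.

INNER JOIN keeps only pairs where the ON condition holds.
Matching on a.book_id = b.book_id.
- a[0] book_id=6 → no match; dropped.
- a[1] book_id=4 → no match; dropped.
- a[2] book_id=9 → no match; dropped.
- a[3] book_id=3 → 4 match(es) in b → 4 row(s).
- a[4] book_id=6 → no match; dropped.
- a[5] book_id=3 → 4 match(es) in b → 4 row(s).
After projecting and ordering:
b.borrower | b.book_id | a.title
Alice | 3 | Matilda
Alice | 3 | NULL
Liam | 3 | Matilda
Liam | 3 | NULL
Vik | 3 | Matilda
Vik | 3 | NULL
Xin | 3 | Matilda
Xin | 3 | NULL

(Alice, 3, Matilda); (Alice, 3, NULL); (Liam, 3, Matilda); (Liam, 3, NULL); (Vik, 3, Matilda); (Vik, 3, NULL); (Xin, 3, Matilda); (Xin, 3, NULL)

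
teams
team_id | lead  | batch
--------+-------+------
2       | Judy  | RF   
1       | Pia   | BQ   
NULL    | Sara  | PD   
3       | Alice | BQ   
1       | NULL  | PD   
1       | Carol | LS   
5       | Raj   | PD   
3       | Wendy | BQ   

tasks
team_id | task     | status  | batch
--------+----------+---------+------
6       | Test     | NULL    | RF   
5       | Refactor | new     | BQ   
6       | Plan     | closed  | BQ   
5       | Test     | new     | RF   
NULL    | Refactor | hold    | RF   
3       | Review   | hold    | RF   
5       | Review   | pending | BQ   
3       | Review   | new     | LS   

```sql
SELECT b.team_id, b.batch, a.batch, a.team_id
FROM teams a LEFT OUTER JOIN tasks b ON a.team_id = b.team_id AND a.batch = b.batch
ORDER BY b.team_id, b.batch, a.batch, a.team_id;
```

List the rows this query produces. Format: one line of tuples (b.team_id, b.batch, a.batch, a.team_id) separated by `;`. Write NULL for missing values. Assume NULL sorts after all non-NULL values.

LEFT JOIN keeps every row from `teams`; unmatched rows get NULL for `tasks`'s columns.
Matching on a.team_id = b.team_id AND a.batch = b.batch. A NULL in a compared column never satisfies the condition.
Matched pairs: 0; unmatched a rows kept: 8.

(NULL, NULL, BQ, 1); (NULL, NULL, BQ, 3); (NULL, NULL, BQ, 3); (NULL, NULL, LS, 1); (NULL, NULL, PD, 1); (NULL, NULL, PD, 5); (NULL, NULL, PD, NULL); (NULL, NULL, RF, 2)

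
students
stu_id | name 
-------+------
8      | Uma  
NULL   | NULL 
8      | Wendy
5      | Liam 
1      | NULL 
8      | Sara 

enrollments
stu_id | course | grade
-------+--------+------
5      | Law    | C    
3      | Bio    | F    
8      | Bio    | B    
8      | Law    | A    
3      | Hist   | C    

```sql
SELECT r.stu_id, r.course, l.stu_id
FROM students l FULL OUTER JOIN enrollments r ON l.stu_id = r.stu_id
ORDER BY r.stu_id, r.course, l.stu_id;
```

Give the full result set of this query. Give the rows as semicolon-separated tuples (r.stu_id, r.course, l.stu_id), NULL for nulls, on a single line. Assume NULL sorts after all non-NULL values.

(3, Bio, NULL); (3, Hist, NULL); (5, Law, 5); (8, Bio, 8); (8, Bio, 8); (8, Bio, 8); (8, Law, 8); (8, Law, 8); (8, Law, 8); (NULL, NULL, 1); (NULL, NULL, NULL)

FULL OUTER JOIN keeps every row from both sides; unmatched rows get NULL for the other side's columns.
Matching on l.stu_id = r.stu_id. A NULL in a compared column never satisfies the condition.
- l (stu_id=8) pairs with 2 row(s) of r.
- l (stu_id=NULL) has no partner → padded with NULL.
- l (stu_id=8) pairs with 2 row(s) of r.
- l (stu_id=5) pairs with 1 row(s) of r.
- l (stu_id=1) has no partner → padded with NULL.
- l (stu_id=8) pairs with 2 row(s) of r.
- 2 r row(s) had no l match → kept, l columns NULL.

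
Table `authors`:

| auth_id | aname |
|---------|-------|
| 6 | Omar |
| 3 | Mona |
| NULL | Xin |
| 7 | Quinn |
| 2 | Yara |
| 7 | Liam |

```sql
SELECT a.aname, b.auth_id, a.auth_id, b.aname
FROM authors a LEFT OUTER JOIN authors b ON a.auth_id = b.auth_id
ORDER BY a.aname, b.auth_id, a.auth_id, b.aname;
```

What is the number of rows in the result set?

LEFT JOIN keeps every row from `authors a`; unmatched rows get NULL for `authors b`'s columns.
Matching on a.auth_id = b.auth_id. A NULL in a compared column never satisfies the condition.
- a[0] auth_id=6 → 1 match(es) in b → 1 row(s).
- a[1] auth_id=3 → 1 match(es) in b → 1 row(s).
- a[2] auth_id=NULL → no match; kept with NULLs on the b side.
- a[3] auth_id=7 → 2 match(es) in b → 2 row(s).
- a[4] auth_id=2 → 1 match(es) in b → 1 row(s).
- a[5] auth_id=7 → 2 match(es) in b → 2 row(s).
Total: 7 matched + 1 padded = 8 rows.

8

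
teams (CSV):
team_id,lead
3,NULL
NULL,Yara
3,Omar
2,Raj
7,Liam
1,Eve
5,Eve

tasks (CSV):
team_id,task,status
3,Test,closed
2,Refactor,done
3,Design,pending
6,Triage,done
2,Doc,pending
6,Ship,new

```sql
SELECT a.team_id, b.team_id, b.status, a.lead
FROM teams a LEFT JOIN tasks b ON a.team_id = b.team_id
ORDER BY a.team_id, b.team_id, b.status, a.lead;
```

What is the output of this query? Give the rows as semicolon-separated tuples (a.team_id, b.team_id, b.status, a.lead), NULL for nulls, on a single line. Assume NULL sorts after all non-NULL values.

LEFT JOIN keeps every row from `teams`; unmatched rows get NULL for `tasks`'s columns.
Matching on a.team_id = b.team_id. A NULL in a compared column never satisfies the condition.
- a[0] team_id=3 → 2 match(es) in b → 2 row(s).
- a[1] team_id=NULL → no match; kept with NULLs on the b side.
- a[2] team_id=3 → 2 match(es) in b → 2 row(s).
- a[3] team_id=2 → 2 match(es) in b → 2 row(s).
- a[4] team_id=7 → no match; kept with NULLs on the b side.
- a[5] team_id=1 → no match; kept with NULLs on the b side.
- a[6] team_id=5 → no match; kept with NULLs on the b side.
After projecting and ordering:
a.team_id | b.team_id | b.status | a.lead
1 | NULL | NULL | Eve
2 | 2 | done | Raj
2 | 2 | pending | Raj
3 | 3 | closed | Omar
3 | 3 | closed | NULL
3 | 3 | pending | Omar
3 | 3 | pending | NULL
5 | NULL | NULL | Eve
7 | NULL | NULL | Liam
NULL | NULL | NULL | Yara

(1, NULL, NULL, Eve); (2, 2, done, Raj); (2, 2, pending, Raj); (3, 3, closed, Omar); (3, 3, closed, NULL); (3, 3, pending, Omar); (3, 3, pending, NULL); (5, NULL, NULL, Eve); (7, NULL, NULL, Liam); (NULL, NULL, NULL, Yara)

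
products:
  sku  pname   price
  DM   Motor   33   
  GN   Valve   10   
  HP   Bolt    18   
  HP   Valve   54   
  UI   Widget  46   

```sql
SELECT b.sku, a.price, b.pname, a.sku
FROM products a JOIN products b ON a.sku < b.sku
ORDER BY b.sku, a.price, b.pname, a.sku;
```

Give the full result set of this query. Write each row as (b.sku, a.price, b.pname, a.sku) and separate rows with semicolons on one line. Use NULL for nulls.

INNER JOIN keeps only pairs where the ON condition holds.
Matching on a.sku < b.sku.
- a row (sku=DM): matches 4 b row(s) → 4 output row(s).
- a row (sku=GN): matches 3 b row(s) → 3 output row(s).
- a row (sku=HP): matches 1 b row(s) → 1 output row(s).
- a row (sku=HP): matches 1 b row(s) → 1 output row(s).
- a row (sku=UI): no match → dropped.
After projecting and ordering:
b.sku | a.price | b.pname | a.sku
GN | 33 | Valve | DM
HP | 10 | Bolt | GN
HP | 10 | Valve | GN
HP | 33 | Bolt | DM
HP | 33 | Valve | DM
UI | 10 | Widget | GN
UI | 18 | Widget | HP
UI | 33 | Widget | DM
UI | 54 | Widget | HP

(GN, 33, Valve, DM); (HP, 10, Bolt, GN); (HP, 10, Valve, GN); (HP, 33, Bolt, DM); (HP, 33, Valve, DM); (UI, 10, Widget, GN); (UI, 18, Widget, HP); (UI, 33, Widget, DM); (UI, 54, Widget, HP)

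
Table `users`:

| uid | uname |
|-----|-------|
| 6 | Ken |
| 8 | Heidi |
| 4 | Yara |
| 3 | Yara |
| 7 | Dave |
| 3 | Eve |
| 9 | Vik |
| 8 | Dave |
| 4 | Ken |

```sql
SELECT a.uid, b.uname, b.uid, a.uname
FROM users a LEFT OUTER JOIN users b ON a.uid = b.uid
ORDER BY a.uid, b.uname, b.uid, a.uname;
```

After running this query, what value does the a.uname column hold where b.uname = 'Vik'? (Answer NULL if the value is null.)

Vik

LEFT JOIN keeps every row from `users a`; unmatched rows get NULL for `users b`'s columns.
Matching on a.uid = b.uid.
- a (uid=6) pairs with 1 row(s) of b.
- a (uid=8) pairs with 2 row(s) of b.
- a (uid=4) pairs with 2 row(s) of b.
- a (uid=3) pairs with 2 row(s) of b.
- a (uid=7) pairs with 1 row(s) of b.
- a (uid=3) pairs with 2 row(s) of b.
- a (uid=9) pairs with 1 row(s) of b.
- a (uid=8) pairs with 2 row(s) of b.
- a (uid=4) pairs with 2 row(s) of b.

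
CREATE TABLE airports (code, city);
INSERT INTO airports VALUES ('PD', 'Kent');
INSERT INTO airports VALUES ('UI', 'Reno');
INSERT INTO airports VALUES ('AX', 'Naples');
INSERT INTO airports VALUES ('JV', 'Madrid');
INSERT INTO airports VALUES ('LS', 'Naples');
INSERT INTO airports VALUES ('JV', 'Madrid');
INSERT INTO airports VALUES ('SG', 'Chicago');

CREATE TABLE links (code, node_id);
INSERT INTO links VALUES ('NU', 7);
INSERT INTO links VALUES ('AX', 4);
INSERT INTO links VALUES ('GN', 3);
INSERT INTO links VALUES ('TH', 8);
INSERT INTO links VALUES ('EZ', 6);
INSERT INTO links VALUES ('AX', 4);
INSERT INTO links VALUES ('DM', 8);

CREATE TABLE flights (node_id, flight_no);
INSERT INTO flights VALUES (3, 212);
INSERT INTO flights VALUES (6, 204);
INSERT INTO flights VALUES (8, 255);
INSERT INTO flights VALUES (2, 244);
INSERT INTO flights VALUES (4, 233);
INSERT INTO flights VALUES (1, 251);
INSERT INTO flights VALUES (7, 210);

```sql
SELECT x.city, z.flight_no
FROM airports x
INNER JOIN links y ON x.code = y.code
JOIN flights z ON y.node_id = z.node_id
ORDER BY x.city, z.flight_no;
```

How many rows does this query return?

2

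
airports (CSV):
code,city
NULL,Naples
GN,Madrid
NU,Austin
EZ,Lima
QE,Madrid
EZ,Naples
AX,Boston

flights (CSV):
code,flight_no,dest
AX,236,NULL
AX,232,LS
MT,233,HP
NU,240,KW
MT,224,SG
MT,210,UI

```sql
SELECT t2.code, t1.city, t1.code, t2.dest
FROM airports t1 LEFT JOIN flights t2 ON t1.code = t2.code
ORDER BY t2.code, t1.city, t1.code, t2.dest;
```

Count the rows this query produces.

8

LEFT JOIN keeps every row from `airports`; unmatched rows get NULL for `flights`'s columns.
Matching on t1.code = t2.code. A NULL in a compared column never satisfies the condition.
Matched pairs: 3; unmatched t1 rows kept: 5.
Total: 3 matched + 5 padded = 8 rows.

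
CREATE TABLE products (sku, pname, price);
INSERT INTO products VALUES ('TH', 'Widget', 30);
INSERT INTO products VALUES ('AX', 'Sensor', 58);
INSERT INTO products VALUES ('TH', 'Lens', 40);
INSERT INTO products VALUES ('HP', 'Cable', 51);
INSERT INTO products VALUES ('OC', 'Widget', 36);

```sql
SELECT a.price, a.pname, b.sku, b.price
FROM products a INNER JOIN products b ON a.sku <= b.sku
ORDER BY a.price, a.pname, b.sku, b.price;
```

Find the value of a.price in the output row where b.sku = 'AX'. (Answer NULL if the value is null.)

58

INNER JOIN keeps only pairs where the ON condition holds.
Matching on a.sku <= b.sku.
Matched pairs: 16.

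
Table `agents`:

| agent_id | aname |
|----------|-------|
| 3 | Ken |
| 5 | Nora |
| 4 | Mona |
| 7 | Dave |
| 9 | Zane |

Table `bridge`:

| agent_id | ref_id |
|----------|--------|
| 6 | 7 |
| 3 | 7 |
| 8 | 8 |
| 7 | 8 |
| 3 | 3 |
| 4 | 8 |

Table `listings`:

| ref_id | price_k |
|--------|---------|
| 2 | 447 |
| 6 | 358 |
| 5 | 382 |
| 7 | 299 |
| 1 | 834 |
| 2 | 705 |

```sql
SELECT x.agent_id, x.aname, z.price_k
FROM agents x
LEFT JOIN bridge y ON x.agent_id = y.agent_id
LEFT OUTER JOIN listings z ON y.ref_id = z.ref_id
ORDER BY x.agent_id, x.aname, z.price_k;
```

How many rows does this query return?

Step 1 — x LEFT JOIN y on agent_id → 6 row(s).
Then LEFT JOIN `listings z` on ref_id: each of those 6 rows is kept; rows whose y.ref_id has no match in z get NULL for z's columns.
Result: 6 row(s).

6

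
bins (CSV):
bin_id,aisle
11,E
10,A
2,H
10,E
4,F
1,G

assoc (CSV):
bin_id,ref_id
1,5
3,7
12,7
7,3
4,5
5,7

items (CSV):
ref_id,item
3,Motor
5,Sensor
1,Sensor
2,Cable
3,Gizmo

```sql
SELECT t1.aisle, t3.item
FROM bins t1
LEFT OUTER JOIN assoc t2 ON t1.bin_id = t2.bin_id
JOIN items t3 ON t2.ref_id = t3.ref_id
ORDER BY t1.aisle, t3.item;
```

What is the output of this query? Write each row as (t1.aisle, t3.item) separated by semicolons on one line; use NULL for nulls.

(F, Sensor); (G, Sensor)

Step 1 — t1 LEFT JOIN t2 on bin_id → 6 row(s).
Then INNER JOIN `items t3` on ref_id: keep only rows whose t2.ref_id appears in t3.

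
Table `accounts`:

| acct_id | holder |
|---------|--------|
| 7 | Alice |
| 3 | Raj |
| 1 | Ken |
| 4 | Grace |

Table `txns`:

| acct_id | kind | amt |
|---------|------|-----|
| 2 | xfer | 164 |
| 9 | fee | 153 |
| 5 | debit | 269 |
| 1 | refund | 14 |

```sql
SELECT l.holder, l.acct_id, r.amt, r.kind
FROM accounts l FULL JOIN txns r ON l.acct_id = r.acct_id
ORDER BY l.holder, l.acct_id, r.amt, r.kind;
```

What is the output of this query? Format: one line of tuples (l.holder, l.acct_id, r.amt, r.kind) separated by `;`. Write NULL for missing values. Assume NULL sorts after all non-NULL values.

FULL OUTER JOIN keeps every row from both sides; unmatched rows get NULL for the other side's columns.
Matching on l.acct_id = r.acct_id.
- l[0] acct_id=7 → no match; kept with NULLs on the r side.
- l[1] acct_id=3 → no match; kept with NULLs on the r side.
- l[2] acct_id=1 → 1 match(es) in r → 1 row(s).
- l[3] acct_id=4 → no match; kept with NULLs on the r side.
- 3 r row(s) had no l match → kept, l columns NULL.
After projecting and ordering:
l.holder | l.acct_id | r.amt | r.kind
Alice | 7 | NULL | NULL
Grace | 4 | NULL | NULL
Ken | 1 | 14 | refund
Raj | 3 | NULL | NULL
NULL | NULL | 153 | fee
NULL | NULL | 164 | xfer
NULL | NULL | 269 | debit

(Alice, 7, NULL, NULL); (Grace, 4, NULL, NULL); (Ken, 1, 14, refund); (Raj, 3, NULL, NULL); (NULL, NULL, 153, fee); (NULL, NULL, 164, xfer); (NULL, NULL, 269, debit)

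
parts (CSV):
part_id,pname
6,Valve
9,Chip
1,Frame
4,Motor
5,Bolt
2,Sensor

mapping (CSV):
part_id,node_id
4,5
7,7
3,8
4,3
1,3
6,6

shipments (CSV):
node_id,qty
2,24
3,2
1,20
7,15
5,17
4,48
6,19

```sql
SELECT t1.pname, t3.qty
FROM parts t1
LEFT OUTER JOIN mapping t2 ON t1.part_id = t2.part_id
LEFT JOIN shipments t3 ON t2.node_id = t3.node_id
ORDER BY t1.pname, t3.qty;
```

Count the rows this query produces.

7

Evaluate left to right. First `parts t1 LEFT JOIN mapping t2` on part_id: 7 row(s).
Then LEFT JOIN `shipments t3` on node_id: each of those 7 rows is kept; rows whose t2.node_id has no match in t3 get NULL for t3's columns.
Result: 7 row(s).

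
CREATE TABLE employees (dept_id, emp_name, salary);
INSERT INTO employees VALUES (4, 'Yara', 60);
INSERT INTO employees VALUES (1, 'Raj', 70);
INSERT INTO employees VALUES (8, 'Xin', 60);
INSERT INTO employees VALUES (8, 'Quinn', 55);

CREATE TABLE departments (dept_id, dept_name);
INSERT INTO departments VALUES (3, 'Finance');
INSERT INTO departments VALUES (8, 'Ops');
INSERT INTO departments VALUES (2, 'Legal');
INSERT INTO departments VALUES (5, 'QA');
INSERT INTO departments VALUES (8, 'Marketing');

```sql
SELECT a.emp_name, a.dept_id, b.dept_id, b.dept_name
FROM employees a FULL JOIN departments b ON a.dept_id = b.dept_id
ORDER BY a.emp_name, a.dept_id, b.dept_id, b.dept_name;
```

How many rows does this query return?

FULL OUTER JOIN keeps every row from both sides; unmatched rows get NULL for the other side's columns.
Matching on a.dept_id = b.dept_id.
Matched pairs: 4; unmatched a rows kept: 2; unmatched b rows kept: 3.
Total: 4 matched + 5 padded = 9 rows.

9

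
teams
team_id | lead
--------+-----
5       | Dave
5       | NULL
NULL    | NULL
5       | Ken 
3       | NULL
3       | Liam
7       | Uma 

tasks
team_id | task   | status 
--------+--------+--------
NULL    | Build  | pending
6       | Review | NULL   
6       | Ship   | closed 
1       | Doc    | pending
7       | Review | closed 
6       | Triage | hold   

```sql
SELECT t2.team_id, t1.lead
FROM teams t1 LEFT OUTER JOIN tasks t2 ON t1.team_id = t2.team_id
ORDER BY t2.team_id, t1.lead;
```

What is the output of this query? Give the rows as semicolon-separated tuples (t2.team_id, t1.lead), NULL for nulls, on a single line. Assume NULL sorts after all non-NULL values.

(7, Uma); (NULL, Dave); (NULL, Ken); (NULL, Liam); (NULL, NULL); (NULL, NULL); (NULL, NULL)

LEFT JOIN keeps every row from `teams`; unmatched rows get NULL for `tasks`'s columns.
Matching on t1.team_id = t2.team_id. A NULL in a compared column never satisfies the condition.
- t1 (team_id=5) has no partner → padded with NULL.
- t1 (team_id=5) has no partner → padded with NULL.
- t1 (team_id=NULL) has no partner → padded with NULL.
- t1 (team_id=5) has no partner → padded with NULL.
- t1 (team_id=3) has no partner → padded with NULL.
- t1 (team_id=3) has no partner → padded with NULL.
- t1 (team_id=7) pairs with 1 row(s) of t2.
After projecting and ordering:
t2.team_id | t1.lead
7 | Uma
NULL | Dave
NULL | Ken
NULL | Liam
NULL | NULL
NULL | NULL
NULL | NULL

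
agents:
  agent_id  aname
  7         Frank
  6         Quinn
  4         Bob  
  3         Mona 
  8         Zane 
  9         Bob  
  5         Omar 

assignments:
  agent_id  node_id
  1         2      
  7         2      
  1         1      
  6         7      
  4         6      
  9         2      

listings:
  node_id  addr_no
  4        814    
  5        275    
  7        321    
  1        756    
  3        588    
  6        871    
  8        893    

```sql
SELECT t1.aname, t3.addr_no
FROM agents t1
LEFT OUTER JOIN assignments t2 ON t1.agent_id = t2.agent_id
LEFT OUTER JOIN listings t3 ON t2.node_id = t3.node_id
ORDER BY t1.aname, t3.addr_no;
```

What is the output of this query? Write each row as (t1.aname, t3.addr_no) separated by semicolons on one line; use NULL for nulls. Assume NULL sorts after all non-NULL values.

(Bob, 871); (Bob, NULL); (Frank, NULL); (Mona, NULL); (Omar, NULL); (Quinn, 321); (Zane, NULL)

Evaluate left to right. First `agents t1 LEFT JOIN assignments t2` on agent_id: 7 row(s).
Then LEFT JOIN `listings t3` on node_id: each of those 7 rows is kept; rows whose t2.node_id has no match in t3 get NULL for t3's columns.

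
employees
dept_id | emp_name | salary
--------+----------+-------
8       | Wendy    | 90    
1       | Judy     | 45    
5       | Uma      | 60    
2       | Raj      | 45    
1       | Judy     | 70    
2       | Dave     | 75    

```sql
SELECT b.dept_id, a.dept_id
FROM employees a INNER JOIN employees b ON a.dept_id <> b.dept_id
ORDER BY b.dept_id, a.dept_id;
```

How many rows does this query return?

INNER JOIN keeps only pairs where the ON condition holds.
Matching on a.dept_id <> b.dept_id.
- dept_id=8: 5 matching b row(s), so 5 row(s) emitted.
- dept_id=1: 4 matching b row(s), so 4 row(s) emitted.
- dept_id=5: 5 matching b row(s), so 5 row(s) emitted.
- dept_id=2: 4 matching b row(s), so 4 row(s) emitted.
- dept_id=1: 4 matching b row(s), so 4 row(s) emitted.
- dept_id=2: 4 matching b row(s), so 4 row(s) emitted.
Total: 26 rows.

26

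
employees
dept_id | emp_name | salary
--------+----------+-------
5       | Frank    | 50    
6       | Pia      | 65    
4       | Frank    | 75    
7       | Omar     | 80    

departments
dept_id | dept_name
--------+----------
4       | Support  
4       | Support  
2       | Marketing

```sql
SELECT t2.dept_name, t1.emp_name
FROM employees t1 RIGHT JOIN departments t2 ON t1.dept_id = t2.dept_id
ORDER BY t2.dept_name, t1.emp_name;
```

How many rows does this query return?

3

RIGHT JOIN keeps every row from `departments`; unmatched rows get NULL for `employees`'s columns.
Matching on t1.dept_id = t2.dept_id.
- t1 (dept_id=5) has no partner in t2.
- t1 (dept_id=6) has no partner in t2.
- t1 (dept_id=4) pairs with 2 row(s) of t2.
- t1 (dept_id=7) has no partner in t2.
- 1 row(s) from t2 found no t1 partner → padded with NULL.
Total: 2 matched + 1 padded = 3 rows.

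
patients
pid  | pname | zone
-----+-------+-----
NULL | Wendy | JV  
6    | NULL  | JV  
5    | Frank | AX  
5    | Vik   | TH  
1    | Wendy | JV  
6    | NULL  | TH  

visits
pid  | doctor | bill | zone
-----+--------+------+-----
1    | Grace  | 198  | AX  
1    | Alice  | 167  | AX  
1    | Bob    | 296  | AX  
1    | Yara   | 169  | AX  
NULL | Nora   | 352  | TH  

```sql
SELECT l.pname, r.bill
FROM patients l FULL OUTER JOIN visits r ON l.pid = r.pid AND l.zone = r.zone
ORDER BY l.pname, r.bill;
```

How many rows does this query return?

11

FULL OUTER JOIN keeps every row from both sides; unmatched rows get NULL for the other side's columns.
Matching on l.pid = r.pid AND l.zone = r.zone. A NULL in a compared column never satisfies the condition.
Matched pairs: 0; unmatched l rows kept: 6; unmatched r rows kept: 5.
Total: 0 matched + 11 padded = 11 rows.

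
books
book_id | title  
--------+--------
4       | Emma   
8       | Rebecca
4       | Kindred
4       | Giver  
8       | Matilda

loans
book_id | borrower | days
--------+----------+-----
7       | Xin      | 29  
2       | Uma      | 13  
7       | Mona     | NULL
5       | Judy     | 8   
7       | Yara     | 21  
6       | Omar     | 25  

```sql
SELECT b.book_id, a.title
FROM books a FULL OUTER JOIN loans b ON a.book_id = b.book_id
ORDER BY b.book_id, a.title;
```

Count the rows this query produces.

FULL OUTER JOIN keeps every row from both sides; unmatched rows get NULL for the other side's columns.
Matching on a.book_id = b.book_id.
- a row (book_id=4): no match → kept, b columns NULL.
- a row (book_id=8): no match → kept, b columns NULL.
- a row (book_id=4): no match → kept, b columns NULL.
- a row (book_id=4): no match → kept, b columns NULL.
- a row (book_id=8): no match → kept, b columns NULL.
- plus 6 unmatched b row(s), each kept with NULL a columns.
Total: 0 matched + 11 padded = 11 rows.

11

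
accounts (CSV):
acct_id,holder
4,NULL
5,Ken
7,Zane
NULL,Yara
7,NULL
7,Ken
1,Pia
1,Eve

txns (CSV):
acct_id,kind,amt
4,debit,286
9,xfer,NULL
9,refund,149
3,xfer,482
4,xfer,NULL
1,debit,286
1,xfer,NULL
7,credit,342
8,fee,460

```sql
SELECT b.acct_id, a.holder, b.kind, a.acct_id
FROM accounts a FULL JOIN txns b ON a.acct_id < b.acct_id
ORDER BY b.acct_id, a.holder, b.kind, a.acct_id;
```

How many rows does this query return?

34

FULL OUTER JOIN keeps every row from both sides; unmatched rows get NULL for the other side's columns.
Matching on a.acct_id < b.acct_id. A NULL in a compared column never satisfies the condition.
Matched pairs: 31; unmatched a rows kept: 1; unmatched b rows kept: 2.
Total: 31 matched + 3 padded = 34 rows.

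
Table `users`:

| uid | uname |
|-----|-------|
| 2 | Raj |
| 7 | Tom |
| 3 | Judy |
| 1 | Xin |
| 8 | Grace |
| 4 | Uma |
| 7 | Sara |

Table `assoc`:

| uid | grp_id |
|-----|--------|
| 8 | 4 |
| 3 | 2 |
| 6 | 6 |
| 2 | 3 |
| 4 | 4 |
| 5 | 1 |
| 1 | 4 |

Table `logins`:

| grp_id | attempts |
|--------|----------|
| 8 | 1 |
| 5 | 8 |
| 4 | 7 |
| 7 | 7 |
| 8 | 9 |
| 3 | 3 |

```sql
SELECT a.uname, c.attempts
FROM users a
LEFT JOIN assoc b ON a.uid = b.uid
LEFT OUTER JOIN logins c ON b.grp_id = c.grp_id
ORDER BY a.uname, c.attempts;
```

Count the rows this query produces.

7

Evaluate left to right. First `users a LEFT JOIN assoc b` on uid: 7 row(s).
Then LEFT JOIN `logins c` on grp_id: each of those 7 rows is kept; rows whose b.grp_id has no match in c get NULL for c's columns.
Result: 7 row(s).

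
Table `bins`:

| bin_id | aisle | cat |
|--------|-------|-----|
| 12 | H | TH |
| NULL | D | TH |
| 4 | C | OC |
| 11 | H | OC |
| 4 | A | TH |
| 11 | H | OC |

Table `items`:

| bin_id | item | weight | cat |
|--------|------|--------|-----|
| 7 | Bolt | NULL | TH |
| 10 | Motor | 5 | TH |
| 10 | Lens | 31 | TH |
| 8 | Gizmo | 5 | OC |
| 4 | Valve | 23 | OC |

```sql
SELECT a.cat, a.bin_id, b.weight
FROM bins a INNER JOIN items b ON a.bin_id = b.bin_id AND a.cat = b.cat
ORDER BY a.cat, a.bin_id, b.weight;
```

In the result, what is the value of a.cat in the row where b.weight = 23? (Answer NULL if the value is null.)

INNER JOIN keeps only pairs where the ON condition holds.
Matching on a.bin_id = b.bin_id AND a.cat = b.cat. A NULL in a compared column never satisfies the condition.
- a row (bin_id=12, cat=TH): no match → dropped.
- a row (bin_id=NULL, cat=TH): no match → dropped.
- a row (bin_id=4, cat=OC): matches 1 b row(s) → 1 output row(s).
- a row (bin_id=11, cat=OC): no match → dropped.
- a row (bin_id=4, cat=TH): no match → dropped.
- a row (bin_id=11, cat=OC): no match → dropped.

OC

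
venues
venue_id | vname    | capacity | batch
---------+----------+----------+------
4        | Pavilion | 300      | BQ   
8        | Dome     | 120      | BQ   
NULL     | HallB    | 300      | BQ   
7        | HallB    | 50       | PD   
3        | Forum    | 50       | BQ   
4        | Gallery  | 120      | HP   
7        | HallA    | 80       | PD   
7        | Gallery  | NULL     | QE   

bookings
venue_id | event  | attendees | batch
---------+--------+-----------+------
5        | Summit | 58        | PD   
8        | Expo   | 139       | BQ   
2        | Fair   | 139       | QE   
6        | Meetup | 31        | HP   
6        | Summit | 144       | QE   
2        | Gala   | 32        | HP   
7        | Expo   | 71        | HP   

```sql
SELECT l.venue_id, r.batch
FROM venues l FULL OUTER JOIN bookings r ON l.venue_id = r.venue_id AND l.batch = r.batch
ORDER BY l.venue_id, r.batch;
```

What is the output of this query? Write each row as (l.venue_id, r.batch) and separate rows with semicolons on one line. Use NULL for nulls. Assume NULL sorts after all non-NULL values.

FULL OUTER JOIN keeps every row from both sides; unmatched rows get NULL for the other side's columns.
Matching on l.venue_id = r.venue_id AND l.batch = r.batch. A NULL in a compared column never satisfies the condition.
- venue_id=4, batch=BQ: no r row matches, row kept with r columns NULL.
- venue_id=8, batch=BQ: 1 matching r row(s), so 1 row(s) emitted.
- venue_id=NULL, batch=BQ: no r row matches, row kept with r columns NULL.
- venue_id=7, batch=PD: no r row matches, row kept with r columns NULL.
- venue_id=3, batch=BQ: no r row matches, row kept with r columns NULL.
- venue_id=4, batch=HP: no r row matches, row kept with r columns NULL.
- venue_id=7, batch=PD: no r row matches, row kept with r columns NULL.
- venue_id=7, batch=QE: no r row matches, row kept with r columns NULL.
- plus 6 unmatched r row(s), each kept with NULL l columns.

(3, NULL); (4, NULL); (4, NULL); (7, NULL); (7, NULL); (7, NULL); (8, BQ); (NULL, HP); (NULL, HP); (NULL, HP); (NULL, PD); (NULL, QE); (NULL, QE); (NULL, NULL)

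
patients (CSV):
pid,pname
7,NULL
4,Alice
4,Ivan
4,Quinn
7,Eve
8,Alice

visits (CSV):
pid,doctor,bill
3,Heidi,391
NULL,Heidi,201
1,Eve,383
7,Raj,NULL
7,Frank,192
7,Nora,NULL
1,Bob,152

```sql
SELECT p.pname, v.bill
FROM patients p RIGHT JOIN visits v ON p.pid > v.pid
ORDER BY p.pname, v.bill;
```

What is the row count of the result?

22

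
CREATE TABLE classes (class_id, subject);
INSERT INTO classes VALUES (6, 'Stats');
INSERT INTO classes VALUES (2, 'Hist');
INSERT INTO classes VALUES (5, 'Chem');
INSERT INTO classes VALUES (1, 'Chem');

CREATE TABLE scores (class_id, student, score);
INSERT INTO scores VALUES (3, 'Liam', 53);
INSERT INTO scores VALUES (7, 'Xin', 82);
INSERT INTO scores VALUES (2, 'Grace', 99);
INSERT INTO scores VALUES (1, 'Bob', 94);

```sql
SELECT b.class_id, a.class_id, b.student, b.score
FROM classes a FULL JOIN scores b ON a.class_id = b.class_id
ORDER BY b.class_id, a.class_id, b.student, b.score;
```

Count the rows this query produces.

6

FULL OUTER JOIN keeps every row from both sides; unmatched rows get NULL for the other side's columns.
Matching on a.class_id = b.class_id.
- class_id=6: no b row matches, row kept with b columns NULL.
- class_id=2: 1 matching b row(s), so 1 row(s) emitted.
- class_id=5: no b row matches, row kept with b columns NULL.
- class_id=1: 1 matching b row(s), so 1 row(s) emitted.
- 2 row(s) from b found no a partner → padded with NULL.
Total: 2 matched + 4 padded = 6 rows.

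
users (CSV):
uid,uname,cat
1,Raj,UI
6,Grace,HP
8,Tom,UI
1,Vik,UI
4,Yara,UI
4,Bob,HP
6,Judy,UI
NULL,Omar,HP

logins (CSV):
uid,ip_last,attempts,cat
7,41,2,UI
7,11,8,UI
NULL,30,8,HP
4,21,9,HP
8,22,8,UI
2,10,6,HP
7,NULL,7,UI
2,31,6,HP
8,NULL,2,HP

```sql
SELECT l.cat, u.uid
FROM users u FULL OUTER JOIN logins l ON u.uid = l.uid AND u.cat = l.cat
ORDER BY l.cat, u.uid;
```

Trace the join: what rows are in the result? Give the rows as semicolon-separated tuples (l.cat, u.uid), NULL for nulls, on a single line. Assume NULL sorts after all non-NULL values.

(HP, 4); (HP, NULL); (HP, NULL); (HP, NULL); (HP, NULL); (UI, 8); (UI, NULL); (UI, NULL); (UI, NULL); (NULL, 1); (NULL, 1); (NULL, 4); (NULL, 6); (NULL, 6); (NULL, NULL)

FULL OUTER JOIN keeps every row from both sides; unmatched rows get NULL for the other side's columns.
Matching on u.uid = l.uid AND u.cat = l.cat. A NULL in a compared column never satisfies the condition.
Matched pairs: 2; unmatched u rows kept: 6; unmatched l rows kept: 7.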